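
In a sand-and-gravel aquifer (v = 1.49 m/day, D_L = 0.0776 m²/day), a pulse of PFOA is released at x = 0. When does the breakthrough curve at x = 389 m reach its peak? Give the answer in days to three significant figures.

261 days

For the 1D instantaneous-source solution, setting ∂C/∂t = 0 at fixed x gives v²t² + 2Dt − x² = 0, so t = (√(D² + v²x²) − D)/v².
√(D² + v²x²) = √(0.0776² + 1.49² × 389²) = 579.6; v² = 2.2201.
t = (579.6 − 0.0776)/2.2201 = 261 days (vs. the pure-advection estimate x/v = 261 d).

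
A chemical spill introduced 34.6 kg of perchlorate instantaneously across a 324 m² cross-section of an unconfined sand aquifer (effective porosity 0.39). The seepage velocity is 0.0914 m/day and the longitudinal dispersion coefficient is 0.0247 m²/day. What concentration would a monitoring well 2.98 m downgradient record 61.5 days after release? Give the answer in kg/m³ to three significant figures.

For an instantaneous plane source, C(x,t) = M/(n_e·A·√(4πDt)) · exp(−(x−vt)²/(4Dt)), with n_e·A the pore (flow) area.
Plume center vt = 0.0914 × 61.5 = 5.6211 m, so the well at 2.98 m is 2.6411 m upgradient of the peak.
√(4πDt) = 4.369 m, giving peak height M/(n_e·A·√(4πDt)) = 34.6/(0.39 × 324 × 4.369) = 0.06267 kg/m³.
(x−vt)²/(4Dt) = (-2.6411)²/(4 × 0.0247 × 61.5) = 1.148; exp(−1.148) = 0.3173.
C = 0.06267 × 0.3173 = 0.0199 kg/m³.

0.0199 kg/m³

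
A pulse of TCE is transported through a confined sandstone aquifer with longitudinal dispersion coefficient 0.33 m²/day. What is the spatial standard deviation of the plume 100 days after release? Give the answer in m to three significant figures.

Dispersive spreading gives a Gaussian with σ² = 2Dt; advection only shifts the center.
σ = √(2 × 0.33 × 100) = 8.12 m.

8.12 m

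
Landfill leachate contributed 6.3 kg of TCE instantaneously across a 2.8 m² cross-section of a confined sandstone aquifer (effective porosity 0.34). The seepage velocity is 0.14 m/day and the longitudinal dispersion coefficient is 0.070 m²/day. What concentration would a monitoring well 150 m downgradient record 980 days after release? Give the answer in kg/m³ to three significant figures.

For an instantaneous plane source, C(x,t) = M/(n_e·A·√(4πDt)) · exp(−(x−vt)²/(4Dt)), with n_e·A the pore (flow) area.
Plume center vt = 0.14 × 980 = 137.2 m, so the well at 150 m is 12.8 m downgradient of the peak.
√(4πDt) = 29.36 m, giving peak height M/(n_e·A·√(4πDt)) = 6.3/(0.34 × 2.8 × 29.36) = 0.2254 kg/m³.
(x−vt)²/(4Dt) = (12.8)²/(4 × 0.070 × 980) = 0.5971; exp(−0.5971) = 0.5504.
C = 0.2254 × 0.5504 = 0.124 kg/m³.

0.124 kg/m³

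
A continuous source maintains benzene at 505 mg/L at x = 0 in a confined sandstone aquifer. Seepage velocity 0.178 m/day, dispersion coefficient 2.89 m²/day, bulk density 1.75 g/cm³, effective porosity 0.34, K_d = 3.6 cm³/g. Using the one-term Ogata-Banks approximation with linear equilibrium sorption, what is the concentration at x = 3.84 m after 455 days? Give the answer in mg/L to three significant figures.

Retardation factor R = 1 + ρ_b·K_d/n = 1 + 1.75 × 3.6/0.34 = 19.53.
Sorption retards both mechanisms: v_R = v/R = 0.009114 m/day, D_R = D/R = 0.1480 m²/day.
v_R·t = 0.009114 × 455 = 4.14687 m; 2√(D_R t) = 16.41 m; argument = (3.84 − 4.14687)/16.41 = -0.01870.
C = C₀ × ½·erfc(-0.01870) = 505 × 0.5105 = 258 mg/L.

258 mg/L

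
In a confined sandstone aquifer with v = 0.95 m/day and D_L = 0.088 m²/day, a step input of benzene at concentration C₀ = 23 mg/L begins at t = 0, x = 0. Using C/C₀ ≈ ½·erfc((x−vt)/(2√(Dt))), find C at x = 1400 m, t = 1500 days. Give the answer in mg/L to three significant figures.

For a continuous step input, C/C₀ ≈ ½·erfc((x−vt)/(2√(Dt))).
vt = 0.95 × 1500 = 1425 m and 2√(Dt) = 2√(0.088 × 1500) = 22.98 m.
Argument (x−vt)/(2√(Dt)) = (1400 − 1425)/22.98 = -1.088; ½·erfc(-1.088) = 0.9381.
C = 23 × 0.9381 = 21.6 mg/L.

21.6 mg/L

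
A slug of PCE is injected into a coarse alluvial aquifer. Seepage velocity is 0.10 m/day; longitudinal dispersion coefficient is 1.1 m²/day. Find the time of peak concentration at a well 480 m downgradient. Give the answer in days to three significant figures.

4690 days

For the 1D instantaneous-source solution, setting ∂C/∂t = 0 at fixed x gives v²t² + 2Dt − x² = 0, so t = (√(D² + v²x²) − D)/v².
√(D² + v²x²) = √(1.1² + 0.10² × 480²) = 48.01; v² = 0.01.
t = (48.01 − 1.1)/0.01 = 4690 days (vs. the pure-advection estimate x/v = 4800 d).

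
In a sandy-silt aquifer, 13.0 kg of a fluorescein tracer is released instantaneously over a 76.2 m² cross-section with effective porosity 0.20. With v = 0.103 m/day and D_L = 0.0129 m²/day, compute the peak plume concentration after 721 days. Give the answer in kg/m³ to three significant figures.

The peak of an instantaneous 1D plume sits at x = vt; there the Gaussian factor is 1 and C_max = M/(n_e·A·√(4πDt)), where n_e·A is the pore area the mass is dissolved in.
√(4πDt) = √(4π × 0.0129 × 721) = 10.81 m, so C_max = 13.0/(0.20 × 76.2 × 10.81) = 0.0789 kg/m³.

0.0789 kg/m³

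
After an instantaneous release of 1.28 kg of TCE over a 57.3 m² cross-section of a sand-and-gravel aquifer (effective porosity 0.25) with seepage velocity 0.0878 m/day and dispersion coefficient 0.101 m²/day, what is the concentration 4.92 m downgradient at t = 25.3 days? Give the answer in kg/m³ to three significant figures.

0.00773 kg/m³

For an instantaneous plane source, C(x,t) = M/(n_e·A·√(4πDt)) · exp(−(x−vt)²/(4Dt)), with n_e·A the pore (flow) area.
Plume center vt = 0.0878 × 25.3 = 2.22134 m, so the well at 4.92 m is 2.69866 m downgradient of the peak.
√(4πDt) = 5.667 m, giving peak height M/(n_e·A·√(4πDt)) = 1.28/(0.25 × 57.3 × 5.667) = 0.01577 kg/m³.
(x−vt)²/(4Dt) = (2.69866)²/(4 × 0.101 × 25.3) = 0.7125; exp(−0.7125) = 0.4904.
C = 0.01577 × 0.4904 = 0.00773 kg/m³.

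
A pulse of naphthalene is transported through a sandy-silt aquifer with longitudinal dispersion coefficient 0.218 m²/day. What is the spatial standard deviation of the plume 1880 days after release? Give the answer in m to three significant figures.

Dispersive spreading gives a Gaussian with σ² = 2Dt; advection only shifts the center.
σ = √(2 × 0.218 × 1880) = 28.6 m.

28.6 m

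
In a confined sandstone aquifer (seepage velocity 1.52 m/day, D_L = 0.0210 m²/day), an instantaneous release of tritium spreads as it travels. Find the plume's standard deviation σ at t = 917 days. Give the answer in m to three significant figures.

Dispersive spreading gives a Gaussian with σ² = 2Dt; advection only shifts the center.
σ = √(2 × 0.0210 × 917) = 6.21 m.

6.21 m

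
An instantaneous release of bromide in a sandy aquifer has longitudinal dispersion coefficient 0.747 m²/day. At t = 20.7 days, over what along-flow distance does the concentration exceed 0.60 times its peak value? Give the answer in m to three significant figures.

11.2 m

The plume is Gaussian with σ = √(2Dt) = √(2 × 0.747 × 20.7) = 5.561 m.
C/C_peak = exp(−Δx²/(2σ²)) = 0.60 ⇒ Δx = σ·√(−2 ln 0.60) = 5.561 × 1.011 = 5.622 m.
Width = 2Δx = 11.2 m.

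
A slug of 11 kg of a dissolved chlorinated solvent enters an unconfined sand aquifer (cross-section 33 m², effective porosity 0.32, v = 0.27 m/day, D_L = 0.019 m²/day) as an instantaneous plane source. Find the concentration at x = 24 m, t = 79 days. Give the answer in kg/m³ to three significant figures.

For an instantaneous plane source, C(x,t) = M/(n_e·A·√(4πDt)) · exp(−(x−vt)²/(4Dt)), with n_e·A the pore (flow) area.
Plume center vt = 0.27 × 79 = 21.33 m, so the well at 24 m is 2.67 m downgradient of the peak.
√(4πDt) = 4.343 m, giving peak height M/(n_e·A·√(4πDt)) = 11/(0.32 × 33 × 4.343) = 0.2398 kg/m³.
(x−vt)²/(4Dt) = (2.67)²/(4 × 0.019 × 79) = 1.187; exp(−1.187) = 0.3051.
C = 0.2398 × 0.3051 = 0.0732 kg/m³.

0.0732 kg/m³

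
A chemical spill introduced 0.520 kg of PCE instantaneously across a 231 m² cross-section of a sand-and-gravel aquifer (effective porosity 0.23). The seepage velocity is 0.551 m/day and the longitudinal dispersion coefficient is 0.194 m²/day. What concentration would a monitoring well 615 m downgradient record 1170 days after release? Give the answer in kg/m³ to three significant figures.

6.95e-05 kg/m³

For an instantaneous plane source, C(x,t) = M/(n_e·A·√(4πDt)) · exp(−(x−vt)²/(4Dt)), with n_e·A the pore (flow) area.
Plume center vt = 0.551 × 1170 = 644.67 m, so the well at 615 m is 29.67 m upgradient of the peak.
√(4πDt) = 53.41 m, giving peak height M/(n_e·A·√(4πDt)) = 0.520/(0.23 × 231 × 53.41) = 0.0001832 kg/m³.
(x−vt)²/(4Dt) = (-29.67)²/(4 × 0.194 × 1170) = 0.9696; exp(−0.9696) = 0.3792.
C = 0.0001832 × 0.3792 = 6.95e-05 kg/m³.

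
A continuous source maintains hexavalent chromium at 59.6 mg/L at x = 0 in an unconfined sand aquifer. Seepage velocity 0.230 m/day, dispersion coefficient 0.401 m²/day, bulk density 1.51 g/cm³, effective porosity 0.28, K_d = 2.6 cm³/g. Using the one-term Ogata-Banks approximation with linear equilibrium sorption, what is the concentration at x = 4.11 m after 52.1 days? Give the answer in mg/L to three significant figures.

Retardation factor R = 1 + ρ_b·K_d/n = 1 + 1.51 × 2.6/0.28 = 15.02.
Sorption retards both mechanisms: v_R = v/R = 0.01531 m/day, D_R = D/R = 0.02670 m²/day.
v_R·t = 0.01531 × 52.1 = 0.797651 m; 2√(D_R t) = 2.359 m; argument = (4.11 − 0.797651)/2.359 = 1.404.
C = C₀ × ½·erfc(1.404) = 59.6 × 0.02354 = 1.40 mg/L.

1.40 mg/L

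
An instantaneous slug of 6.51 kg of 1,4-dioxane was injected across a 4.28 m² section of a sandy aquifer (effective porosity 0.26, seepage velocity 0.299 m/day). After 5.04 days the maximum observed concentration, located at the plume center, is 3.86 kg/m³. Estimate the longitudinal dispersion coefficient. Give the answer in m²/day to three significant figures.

At the plume center C_max = M/(n_e·A·√(4πDt)), so D = M²/(4πt·(n_e·A·C_max)²).
n_e·A·C_max = 0.26 × 4.28 × 3.86 = 4.295 kg/m.
D = 6.51²/(4π × 5.04 × 4.295²) = 0.0363 m²/day.

0.0363 m²/day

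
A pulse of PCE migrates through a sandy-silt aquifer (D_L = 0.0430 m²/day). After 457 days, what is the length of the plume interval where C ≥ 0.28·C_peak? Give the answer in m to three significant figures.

The plume is Gaussian with σ = √(2Dt) = √(2 × 0.0430 × 457) = 6.269 m.
C/C_peak = exp(−Δx²/(2σ²)) = 0.28 ⇒ Δx = σ·√(−2 ln 0.28) = 6.269 × 1.596 = 10.01 m.
Width = 2Δx = 20.0 m.

20.0 m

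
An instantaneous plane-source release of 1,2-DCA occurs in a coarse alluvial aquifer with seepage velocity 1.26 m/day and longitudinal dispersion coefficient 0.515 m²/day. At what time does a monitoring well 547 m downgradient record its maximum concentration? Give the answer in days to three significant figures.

434 days

For the 1D instantaneous-source solution, setting ∂C/∂t = 0 at fixed x gives v²t² + 2Dt − x² = 0, so t = (√(D² + v²x²) − D)/v².
√(D² + v²x²) = √(0.515² + 1.26² × 547²) = 689.2; v² = 1.5876.
t = (689.2 − 0.515)/1.5876 = 434 days (vs. the pure-advection estimate x/v = 434 d).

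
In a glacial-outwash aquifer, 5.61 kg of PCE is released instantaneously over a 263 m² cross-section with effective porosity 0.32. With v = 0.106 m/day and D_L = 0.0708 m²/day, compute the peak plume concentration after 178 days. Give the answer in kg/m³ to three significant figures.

0.00530 kg/m³

The peak of an instantaneous 1D plume sits at x = vt; there the Gaussian factor is 1 and C_max = M/(n_e·A·√(4πDt)), where n_e·A is the pore area the mass is dissolved in.
√(4πDt) = √(4π × 0.0708 × 178) = 12.58 m, so C_max = 5.61/(0.32 × 263 × 12.58) = 0.00530 kg/m³.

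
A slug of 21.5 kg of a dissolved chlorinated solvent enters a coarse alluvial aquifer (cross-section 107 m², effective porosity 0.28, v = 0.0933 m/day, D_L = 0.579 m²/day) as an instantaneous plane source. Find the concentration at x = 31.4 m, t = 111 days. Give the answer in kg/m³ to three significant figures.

0.00451 kg/m³

For an instantaneous plane source, C(x,t) = M/(n_e·A·√(4πDt)) · exp(−(x−vt)²/(4Dt)), with n_e·A the pore (flow) area.
Plume center vt = 0.0933 × 111 = 10.3563 m, so the well at 31.4 m is 21.0437 m downgradient of the peak.
√(4πDt) = 28.42 m, giving peak height M/(n_e·A·√(4πDt)) = 21.5/(0.28 × 107 × 28.42) = 0.02525 kg/m³.
(x−vt)²/(4Dt) = (21.0437)²/(4 × 0.579 × 111) = 1.723; exp(−1.723) = 0.1785.
C = 0.02525 × 0.1785 = 0.00451 kg/m³.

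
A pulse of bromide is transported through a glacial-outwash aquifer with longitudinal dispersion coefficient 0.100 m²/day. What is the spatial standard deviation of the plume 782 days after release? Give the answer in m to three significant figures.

12.5 m

Dispersive spreading gives a Gaussian with σ² = 2Dt; advection only shifts the center.
σ = √(2 × 0.100 × 782) = 12.5 m.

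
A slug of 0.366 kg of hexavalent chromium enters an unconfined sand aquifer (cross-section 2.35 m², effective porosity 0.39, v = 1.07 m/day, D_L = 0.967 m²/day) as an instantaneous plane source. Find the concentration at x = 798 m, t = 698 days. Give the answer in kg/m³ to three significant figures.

For an instantaneous plane source, C(x,t) = M/(n_e·A·√(4πDt)) · exp(−(x−vt)²/(4Dt)), with n_e·A the pore (flow) area.
Plume center vt = 1.07 × 698 = 746.86 m, so the well at 798 m is 51.14 m downgradient of the peak.
√(4πDt) = 92.10 m, giving peak height M/(n_e·A·√(4πDt)) = 0.366/(0.39 × 2.35 × 92.10) = 0.004336 kg/m³.
(x−vt)²/(4Dt) = (51.14)²/(4 × 0.967 × 698) = 0.9687; exp(−0.9687) = 0.3796.
C = 0.004336 × 0.3796 = 0.00165 kg/m³.

0.00165 kg/m³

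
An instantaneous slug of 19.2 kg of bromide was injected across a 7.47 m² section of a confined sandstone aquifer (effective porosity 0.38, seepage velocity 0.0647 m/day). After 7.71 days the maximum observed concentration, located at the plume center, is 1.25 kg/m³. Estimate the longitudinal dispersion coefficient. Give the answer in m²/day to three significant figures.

0.302 m²/day

At the plume center C_max = M/(n_e·A·√(4πDt)), so D = M²/(4πt·(n_e·A·C_max)²).
n_e·A·C_max = 0.38 × 7.47 × 1.25 = 3.548 kg/m.
D = 19.2²/(4π × 7.71 × 3.548²) = 0.302 m²/day.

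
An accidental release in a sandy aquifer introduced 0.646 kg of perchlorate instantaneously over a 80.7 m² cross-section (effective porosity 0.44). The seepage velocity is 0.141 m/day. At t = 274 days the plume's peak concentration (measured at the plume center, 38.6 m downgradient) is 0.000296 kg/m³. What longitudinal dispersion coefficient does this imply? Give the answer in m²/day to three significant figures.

1.10 m²/day

At the plume center C_max = M/(n_e·A·√(4πDt)), so D = M²/(4πt·(n_e·A·C_max)²).
n_e·A·C_max = 0.44 × 80.7 × 0.000296 = 0.01051 kg/m.
D = 0.646²/(4π × 274 × 0.01051²) = 1.10 m²/day.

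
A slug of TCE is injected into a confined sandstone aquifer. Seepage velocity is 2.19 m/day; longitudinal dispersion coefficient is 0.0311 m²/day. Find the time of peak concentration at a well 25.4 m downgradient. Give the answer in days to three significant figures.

11.6 days

For the 1D instantaneous-source solution, setting ∂C/∂t = 0 at fixed x gives v²t² + 2Dt − x² = 0, so t = (√(D² + v²x²) − D)/v².
√(D² + v²x²) = √(0.0311² + 2.19² × 25.4²) = 55.63; v² = 4.7961.
t = (55.63 − 0.0311)/4.7961 = 11.6 days (vs. the pure-advection estimate x/v = 11.6 d).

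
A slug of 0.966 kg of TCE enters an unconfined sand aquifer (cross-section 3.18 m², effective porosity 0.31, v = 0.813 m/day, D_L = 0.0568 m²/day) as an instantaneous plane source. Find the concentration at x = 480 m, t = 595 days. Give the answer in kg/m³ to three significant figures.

For an instantaneous plane source, C(x,t) = M/(n_e·A·√(4πDt)) · exp(−(x−vt)²/(4Dt)), with n_e·A the pore (flow) area.
Plume center vt = 0.813 × 595 = 483.735 m, so the well at 480 m is 3.735 m upgradient of the peak.
√(4πDt) = 20.61 m, giving peak height M/(n_e·A·√(4πDt)) = 0.966/(0.31 × 3.18 × 20.61) = 0.04755 kg/m³.
(x−vt)²/(4Dt) = (-3.735)²/(4 × 0.0568 × 595) = 0.1032; exp(−0.1032) = 0.9019.
C = 0.04755 × 0.9019 = 0.0429 kg/m³.

0.0429 kg/m³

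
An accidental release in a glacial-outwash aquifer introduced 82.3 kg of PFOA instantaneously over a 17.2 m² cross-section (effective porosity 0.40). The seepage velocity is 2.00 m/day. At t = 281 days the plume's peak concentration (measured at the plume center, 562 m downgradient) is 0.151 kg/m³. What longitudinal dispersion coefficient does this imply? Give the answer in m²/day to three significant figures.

1.78 m²/day

At the plume center C_max = M/(n_e·A·√(4πDt)), so D = M²/(4πt·(n_e·A·C_max)²).
n_e·A·C_max = 0.40 × 17.2 × 0.151 = 1.039 kg/m.
D = 82.3²/(4π × 281 × 1.039²) = 1.78 m²/day.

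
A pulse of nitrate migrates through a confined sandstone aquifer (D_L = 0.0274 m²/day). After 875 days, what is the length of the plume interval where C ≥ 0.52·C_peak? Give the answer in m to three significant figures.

15.8 m

The plume is Gaussian with σ = √(2Dt) = √(2 × 0.0274 × 875) = 6.925 m.
C/C_peak = exp(−Δx²/(2σ²)) = 0.52 ⇒ Δx = σ·√(−2 ln 0.52) = 6.925 × 1.144 = 7.922 m.
Width = 2Δx = 15.8 m.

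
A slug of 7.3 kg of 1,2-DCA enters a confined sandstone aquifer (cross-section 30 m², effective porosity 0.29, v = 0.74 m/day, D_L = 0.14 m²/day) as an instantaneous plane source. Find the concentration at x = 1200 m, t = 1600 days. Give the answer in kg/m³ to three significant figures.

0.0119 kg/m³

For an instantaneous plane source, C(x,t) = M/(n_e·A·√(4πDt)) · exp(−(x−vt)²/(4Dt)), with n_e·A the pore (flow) area.
Plume center vt = 0.74 × 1600 = 1184 m, so the well at 1200 m is 16 m downgradient of the peak.
√(4πDt) = 53.06 m, giving peak height M/(n_e·A·√(4πDt)) = 7.3/(0.29 × 30 × 53.06) = 0.01581 kg/m³.
(x−vt)²/(4Dt) = (16)²/(4 × 0.14 × 1600) = 0.2857; exp(−0.2857) = 0.7515.
C = 0.01581 × 0.7515 = 0.0119 kg/m³.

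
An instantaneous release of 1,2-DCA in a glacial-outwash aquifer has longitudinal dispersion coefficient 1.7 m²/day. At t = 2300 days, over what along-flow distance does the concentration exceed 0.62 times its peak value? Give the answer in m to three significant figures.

173 m

The plume is Gaussian with σ = √(2Dt) = √(2 × 1.7 × 2300) = 88.43 m.
C/C_peak = exp(−Δx²/(2σ²)) = 0.62 ⇒ Δx = σ·√(−2 ln 0.62) = 88.43 × 0.9778 = 86.47 m.
Width = 2Δx = 173 m.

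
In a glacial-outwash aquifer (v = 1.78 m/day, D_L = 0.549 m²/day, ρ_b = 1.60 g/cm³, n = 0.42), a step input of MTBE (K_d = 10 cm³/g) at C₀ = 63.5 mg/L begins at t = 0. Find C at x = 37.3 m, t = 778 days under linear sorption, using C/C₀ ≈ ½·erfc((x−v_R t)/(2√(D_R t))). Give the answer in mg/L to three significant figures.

21.8 mg/L

Retardation factor R = 1 + ρ_b·K_d/n = 1 + 1.60 × 10/0.42 = 39.10.
Sorption retards both mechanisms: v_R = v/R = 0.04552 m/day, D_R = D/R = 0.01404 m²/day.
v_R·t = 0.04552 × 778 = 35.41456 m; 2√(D_R t) = 6.610 m; argument = (37.3 − 35.41456)/6.610 = 0.2852.
C = C₀ × ½·erfc(0.2852) = 63.5 × 0.3434 = 21.8 mg/L.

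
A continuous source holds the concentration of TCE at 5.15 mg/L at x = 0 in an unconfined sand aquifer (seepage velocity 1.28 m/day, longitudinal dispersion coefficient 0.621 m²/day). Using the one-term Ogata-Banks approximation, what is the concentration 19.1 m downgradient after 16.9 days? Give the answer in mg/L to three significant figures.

For a continuous step input, C/C₀ ≈ ½·erfc((x−vt)/(2√(Dt))).
vt = 1.28 × 16.9 = 21.632 m and 2√(Dt) = 2√(0.621 × 16.9) = 6.479 m.
Argument (x−vt)/(2√(Dt)) = (19.1 − 21.632)/6.479 = -0.3908; ½·erfc(-0.3908) = 0.7098.
C = 5.15 × 0.7098 = 3.66 mg/L.

3.66 mg/L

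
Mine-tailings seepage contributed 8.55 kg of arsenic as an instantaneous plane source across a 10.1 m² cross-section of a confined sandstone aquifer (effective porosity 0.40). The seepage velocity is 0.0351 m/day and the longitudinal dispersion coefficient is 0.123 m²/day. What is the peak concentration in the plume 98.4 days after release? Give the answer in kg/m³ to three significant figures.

0.172 kg/m³

The peak of an instantaneous 1D plume sits at x = vt; there the Gaussian factor is 1 and C_max = M/(n_e·A·√(4πDt)), where n_e·A is the pore area the mass is dissolved in.
√(4πDt) = √(4π × 0.123 × 98.4) = 12.33 m, so C_max = 8.55/(0.40 × 10.1 × 12.33) = 0.172 kg/m³.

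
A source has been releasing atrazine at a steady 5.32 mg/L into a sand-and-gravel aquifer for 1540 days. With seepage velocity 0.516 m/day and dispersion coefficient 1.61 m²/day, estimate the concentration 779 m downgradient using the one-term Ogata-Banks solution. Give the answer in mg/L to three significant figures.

For a continuous step input, C/C₀ ≈ ½·erfc((x−vt)/(2√(Dt))).
vt = 0.516 × 1540 = 794.64 m and 2√(Dt) = 2√(1.61 × 1540) = 99.59 m.
Argument (x−vt)/(2√(Dt)) = (779 − 794.64)/99.59 = -0.1570; ½·erfc(-0.1570) = 0.5879.
C = 5.32 × 0.5879 = 3.13 mg/L.

3.13 mg/L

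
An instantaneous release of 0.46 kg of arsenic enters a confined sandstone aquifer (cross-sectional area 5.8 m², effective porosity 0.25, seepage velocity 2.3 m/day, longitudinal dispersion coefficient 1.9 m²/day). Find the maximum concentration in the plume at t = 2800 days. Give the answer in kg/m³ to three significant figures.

0.00123 kg/m³

The peak of an instantaneous 1D plume sits at x = vt; there the Gaussian factor is 1 and C_max = M/(n_e·A·√(4πDt)), where n_e·A is the pore area the mass is dissolved in.
√(4πDt) = √(4π × 1.9 × 2800) = 258.6 m, so C_max = 0.46/(0.25 × 5.8 × 258.6) = 0.00123 kg/m³.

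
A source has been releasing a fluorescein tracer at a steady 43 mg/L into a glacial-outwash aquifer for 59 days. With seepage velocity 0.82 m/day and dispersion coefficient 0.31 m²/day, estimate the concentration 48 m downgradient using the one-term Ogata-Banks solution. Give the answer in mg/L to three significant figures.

For a continuous step input, C/C₀ ≈ ½·erfc((x−vt)/(2√(Dt))).
vt = 0.82 × 59 = 48.38 m and 2√(Dt) = 2√(0.31 × 59) = 8.553 m.
Argument (x−vt)/(2√(Dt)) = (48 − 48.38)/8.553 = -0.04443; ½·erfc(-0.04443) = 0.5251.
C = 43 × 0.5251 = 22.6 mg/L.

22.6 mg/L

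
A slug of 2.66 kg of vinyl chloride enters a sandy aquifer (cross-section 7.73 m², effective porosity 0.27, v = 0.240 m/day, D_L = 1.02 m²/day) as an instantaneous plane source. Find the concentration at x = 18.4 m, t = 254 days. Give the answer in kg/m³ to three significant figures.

0.00389 kg/m³

For an instantaneous plane source, C(x,t) = M/(n_e·A·√(4πDt)) · exp(−(x−vt)²/(4Dt)), with n_e·A the pore (flow) area.
Plume center vt = 0.240 × 254 = 60.96 m, so the well at 18.4 m is 42.56 m upgradient of the peak.
√(4πDt) = 57.06 m, giving peak height M/(n_e·A·√(4πDt)) = 2.66/(0.27 × 7.73 × 57.06) = 0.02234 kg/m³.
(x−vt)²/(4Dt) = (-42.56)²/(4 × 1.02 × 254) = 1.748; exp(−1.748) = 0.1741.
C = 0.02234 × 0.1741 = 0.00389 kg/m³.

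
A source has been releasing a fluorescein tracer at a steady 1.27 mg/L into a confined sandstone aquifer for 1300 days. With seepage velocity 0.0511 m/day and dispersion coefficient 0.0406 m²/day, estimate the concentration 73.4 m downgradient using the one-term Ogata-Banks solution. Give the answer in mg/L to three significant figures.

0.316 mg/L

For a continuous step input, C/C₀ ≈ ½·erfc((x−vt)/(2√(Dt))).
vt = 0.0511 × 1300 = 66.43 m and 2√(Dt) = 2√(0.0406 × 1300) = 14.53 m.
Argument (x−vt)/(2√(Dt)) = (73.4 − 66.43)/14.53 = 0.4797; ½·erfc(0.4797) = 0.2488.
C = 1.27 × 0.2488 = 0.316 mg/L.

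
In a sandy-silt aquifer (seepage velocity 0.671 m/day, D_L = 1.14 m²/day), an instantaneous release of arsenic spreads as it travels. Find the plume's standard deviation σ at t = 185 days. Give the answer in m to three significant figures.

20.5 m

Dispersive spreading gives a Gaussian with σ² = 2Dt; advection only shifts the center.
σ = √(2 × 1.14 × 185) = 20.5 m.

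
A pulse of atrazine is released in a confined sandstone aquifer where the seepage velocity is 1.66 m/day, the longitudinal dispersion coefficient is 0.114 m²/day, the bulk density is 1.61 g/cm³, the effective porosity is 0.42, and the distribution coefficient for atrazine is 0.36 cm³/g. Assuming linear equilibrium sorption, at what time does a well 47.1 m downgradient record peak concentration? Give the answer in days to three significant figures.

67.4 days

Retardation factor R = 1 + ρ_b·K_d/n = 1 + 1.61 × 0.36/0.42 = 2.380.
Sorption retards both mechanisms: v_R = v/R = 0.6975 m/day, D_R = D/R = 0.04790 m²/day.
Peak time from v_R²t² + 2D_R t − x² = 0: t = (√(D_R² + v_R²x²) − D_R)/v_R².
√(D_R² + v_R²x²) = √(0.04790² + 0.6975² × 47.1²) = 32.85; v_R² = 0.4865.
t = (32.85 − 0.04790)/0.4865 = 67.4 days.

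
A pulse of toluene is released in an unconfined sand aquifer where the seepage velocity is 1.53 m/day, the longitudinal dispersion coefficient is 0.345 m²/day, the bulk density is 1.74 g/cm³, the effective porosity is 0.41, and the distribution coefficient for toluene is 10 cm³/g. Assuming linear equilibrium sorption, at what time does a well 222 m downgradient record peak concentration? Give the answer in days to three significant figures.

Retardation factor R = 1 + ρ_b·K_d/n = 1 + 1.74 × 10/0.41 = 43.44.
Sorption retards both mechanisms: v_R = v/R = 0.03522 m/day, D_R = D/R = 0.007942 m²/day.
Peak time from v_R²t² + 2D_R t − x² = 0: t = (√(D_R² + v_R²x²) − D_R)/v_R².
√(D_R² + v_R²x²) = √(0.007942² + 0.03522² × 222²) = 7.819; v_R² = 0.001240.
t = (7.819 − 0.007942)/0.001240 = 6300 days.

6300 days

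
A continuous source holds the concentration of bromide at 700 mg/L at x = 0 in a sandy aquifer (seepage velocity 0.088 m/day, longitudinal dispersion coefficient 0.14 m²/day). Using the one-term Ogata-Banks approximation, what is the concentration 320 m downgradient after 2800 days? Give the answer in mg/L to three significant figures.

For a continuous step input, C/C₀ ≈ ½·erfc((x−vt)/(2√(Dt))).
vt = 0.088 × 2800 = 246.4 m and 2√(Dt) = 2√(0.14 × 2800) = 39.60 m.
Argument (x−vt)/(2√(Dt)) = (320 − 246.4)/39.60 = 1.859; ½·erfc(1.859) = 0.004282.
C = 700 × 0.004282 = 3.00 mg/L.

3.00 mg/L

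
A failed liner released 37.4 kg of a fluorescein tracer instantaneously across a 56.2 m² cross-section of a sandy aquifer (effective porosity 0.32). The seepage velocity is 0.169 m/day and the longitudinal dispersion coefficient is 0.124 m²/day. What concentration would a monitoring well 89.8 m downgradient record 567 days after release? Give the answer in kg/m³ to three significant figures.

For an instantaneous plane source, C(x,t) = M/(n_e·A·√(4πDt)) · exp(−(x−vt)²/(4Dt)), with n_e·A the pore (flow) area.
Plume center vt = 0.169 × 567 = 95.823 m, so the well at 89.8 m is 6.023 m upgradient of the peak.
√(4πDt) = 29.72 m, giving peak height M/(n_e·A·√(4πDt)) = 37.4/(0.32 × 56.2 × 29.72) = 0.06997 kg/m³.
(x−vt)²/(4Dt) = (-6.023)²/(4 × 0.124 × 567) = 0.1290; exp(−0.1290) = 0.8790.
C = 0.06997 × 0.8790 = 0.0615 kg/m³.

0.0615 kg/m³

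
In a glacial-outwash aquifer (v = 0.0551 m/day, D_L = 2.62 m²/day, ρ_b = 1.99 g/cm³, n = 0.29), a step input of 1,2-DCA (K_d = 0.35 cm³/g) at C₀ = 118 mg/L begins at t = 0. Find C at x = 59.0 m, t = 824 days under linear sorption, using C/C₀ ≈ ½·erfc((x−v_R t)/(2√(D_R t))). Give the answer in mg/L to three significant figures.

11.8 mg/L

Retardation factor R = 1 + ρ_b·K_d/n = 1 + 1.99 × 0.35/0.29 = 3.402.
Sorption retards both mechanisms: v_R = v/R = 0.01620 m/day, D_R = D/R = 0.7701 m²/day.
v_R·t = 0.01620 × 824 = 13.3488 m; 2√(D_R t) = 50.38 m; argument = (59.0 − 13.3488)/50.38 = 0.9061.
C = C₀ × ½·erfc(0.9061) = 118 × 0.1000 = 11.8 mg/L.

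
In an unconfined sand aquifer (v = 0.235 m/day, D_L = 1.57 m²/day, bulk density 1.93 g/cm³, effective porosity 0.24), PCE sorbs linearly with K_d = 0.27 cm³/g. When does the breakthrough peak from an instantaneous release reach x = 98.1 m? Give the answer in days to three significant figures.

Retardation factor R = 1 + ρ_b·K_d/n = 1 + 1.93 × 0.27/0.24 = 3.171.
Sorption retards both mechanisms: v_R = v/R = 0.07411 m/day, D_R = D/R = 0.4951 m²/day.
Peak time from v_R²t² + 2D_R t − x² = 0: t = (√(D_R² + v_R²x²) − D_R)/v_R².
√(D_R² + v_R²x²) = √(0.4951² + 0.07411² × 98.1²) = 7.287; v_R² = 0.005492.
t = (7.287 − 0.4951)/0.005492 = 1240 days.

1240 days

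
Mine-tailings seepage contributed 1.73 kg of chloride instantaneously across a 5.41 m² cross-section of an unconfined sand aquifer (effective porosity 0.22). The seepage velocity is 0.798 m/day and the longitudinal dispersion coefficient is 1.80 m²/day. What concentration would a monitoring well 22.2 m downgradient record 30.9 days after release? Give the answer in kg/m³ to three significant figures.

For an instantaneous plane source, C(x,t) = M/(n_e·A·√(4πDt)) · exp(−(x−vt)²/(4Dt)), with n_e·A the pore (flow) area.
Plume center vt = 0.798 × 30.9 = 24.6582 m, so the well at 22.2 m is 2.4582 m upgradient of the peak.
√(4πDt) = 26.44 m, giving peak height M/(n_e·A·√(4πDt)) = 1.73/(0.22 × 5.41 × 26.44) = 0.05497 kg/m³.
(x−vt)²/(4Dt) = (-2.4582)²/(4 × 1.80 × 30.9) = 0.02716; exp(−0.02716) = 0.9732.
C = 0.05497 × 0.9732 = 0.0535 kg/m³.

0.0535 kg/m³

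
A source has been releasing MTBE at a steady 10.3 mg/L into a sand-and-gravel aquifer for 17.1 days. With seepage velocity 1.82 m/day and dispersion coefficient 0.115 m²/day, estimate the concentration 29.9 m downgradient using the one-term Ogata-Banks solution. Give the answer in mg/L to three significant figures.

For a continuous step input, C/C₀ ≈ ½·erfc((x−vt)/(2√(Dt))).
vt = 1.82 × 17.1 = 31.122 m and 2√(Dt) = 2√(0.115 × 17.1) = 2.805 m.
Argument (x−vt)/(2√(Dt)) = (29.9 − 31.122)/2.805 = -0.4357; ½·erfc(-0.4357) = 0.7311.
C = 10.3 × 0.7311 = 7.53 mg/L.

7.53 mg/L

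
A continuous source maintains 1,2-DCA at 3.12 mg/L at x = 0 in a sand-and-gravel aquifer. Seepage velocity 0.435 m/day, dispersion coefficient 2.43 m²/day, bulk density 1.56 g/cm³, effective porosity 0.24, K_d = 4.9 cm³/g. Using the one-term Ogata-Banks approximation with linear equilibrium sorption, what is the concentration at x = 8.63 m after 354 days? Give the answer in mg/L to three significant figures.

Retardation factor R = 1 + ρ_b·K_d/n = 1 + 1.56 × 4.9/0.24 = 32.85.
Sorption retards both mechanisms: v_R = v/R = 0.01324 m/day, D_R = D/R = 0.07397 m²/day.
v_R·t = 0.01324 × 354 = 4.68696 m; 2√(D_R t) = 10.23 m; argument = (8.63 − 4.68696)/10.23 = 0.3854.
C = C₀ × ½·erfc(0.3854) = 3.12 × 0.2929 = 0.914 mg/L.

0.914 mg/L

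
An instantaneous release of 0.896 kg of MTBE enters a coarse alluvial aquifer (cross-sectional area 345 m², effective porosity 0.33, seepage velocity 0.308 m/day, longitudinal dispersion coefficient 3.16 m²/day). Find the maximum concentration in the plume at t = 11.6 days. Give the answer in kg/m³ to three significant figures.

0.000367 kg/m³

The peak of an instantaneous 1D plume sits at x = vt; there the Gaussian factor is 1 and C_max = M/(n_e·A·√(4πDt)), where n_e·A is the pore area the mass is dissolved in.
√(4πDt) = √(4π × 3.16 × 11.6) = 21.46 m, so C_max = 0.896/(0.33 × 345 × 21.46) = 0.000367 kg/m³.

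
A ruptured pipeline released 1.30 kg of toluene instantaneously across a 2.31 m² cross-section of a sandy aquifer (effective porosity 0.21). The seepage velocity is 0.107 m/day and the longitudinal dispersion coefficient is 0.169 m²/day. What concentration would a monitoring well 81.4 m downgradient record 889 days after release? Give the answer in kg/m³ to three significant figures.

0.0451 kg/m³

For an instantaneous plane source, C(x,t) = M/(n_e·A·√(4πDt)) · exp(−(x−vt)²/(4Dt)), with n_e·A the pore (flow) area.
Plume center vt = 0.107 × 889 = 95.123 m, so the well at 81.4 m is 13.723 m upgradient of the peak.
√(4πDt) = 43.45 m, giving peak height M/(n_e·A·√(4πDt)) = 1.30/(0.21 × 2.31 × 43.45) = 0.06168 kg/m³.
(x−vt)²/(4Dt) = (-13.723)²/(4 × 0.169 × 889) = 0.3134; exp(−0.3134) = 0.7310.
C = 0.06168 × 0.7310 = 0.0451 kg/m³.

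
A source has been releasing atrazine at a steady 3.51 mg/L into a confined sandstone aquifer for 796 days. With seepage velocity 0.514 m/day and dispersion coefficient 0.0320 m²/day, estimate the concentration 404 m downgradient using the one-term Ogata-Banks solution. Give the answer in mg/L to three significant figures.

2.68 mg/L

For a continuous step input, C/C₀ ≈ ½·erfc((x−vt)/(2√(Dt))).
vt = 0.514 × 796 = 409.144 m and 2√(Dt) = 2√(0.0320 × 796) = 10.09 m.
Argument (x−vt)/(2√(Dt)) = (404 − 409.144)/10.09 = -0.5098; ½·erfc(-0.5098) = 0.7645.
C = 3.51 × 0.7645 = 2.68 mg/L.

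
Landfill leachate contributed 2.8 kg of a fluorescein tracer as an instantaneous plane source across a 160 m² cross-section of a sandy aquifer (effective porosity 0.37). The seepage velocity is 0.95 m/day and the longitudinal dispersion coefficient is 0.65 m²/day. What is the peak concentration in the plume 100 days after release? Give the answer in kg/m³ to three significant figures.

The peak of an instantaneous 1D plume sits at x = vt; there the Gaussian factor is 1 and C_max = M/(n_e·A·√(4πDt)), where n_e·A is the pore area the mass is dissolved in.
√(4πDt) = √(4π × 0.65 × 100) = 28.58 m, so C_max = 2.8/(0.37 × 160 × 28.58) = 0.00165 kg/m³.

0.00165 kg/m³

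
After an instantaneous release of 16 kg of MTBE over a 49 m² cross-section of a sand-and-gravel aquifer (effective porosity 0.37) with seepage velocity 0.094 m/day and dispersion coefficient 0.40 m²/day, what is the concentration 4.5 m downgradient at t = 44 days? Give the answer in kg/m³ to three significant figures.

For an instantaneous plane source, C(x,t) = M/(n_e·A·√(4πDt)) · exp(−(x−vt)²/(4Dt)), with n_e·A the pore (flow) area.
Plume center vt = 0.094 × 44 = 4.136 m, so the well at 4.5 m is 0.364 m downgradient of the peak.
√(4πDt) = 14.87 m, giving peak height M/(n_e·A·√(4πDt)) = 16/(0.37 × 49 × 14.87) = 0.05935 kg/m³.
(x−vt)²/(4Dt) = (0.364)²/(4 × 0.40 × 44) = 0.001882; exp(−0.001882) = 0.9981.
C = 0.05935 × 0.9981 = 0.0592 kg/m³.

0.0592 kg/m³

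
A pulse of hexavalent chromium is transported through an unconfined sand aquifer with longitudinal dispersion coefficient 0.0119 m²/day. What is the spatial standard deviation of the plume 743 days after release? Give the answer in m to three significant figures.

Dispersive spreading gives a Gaussian with σ² = 2Dt; advection only shifts the center.
σ = √(2 × 0.0119 × 743) = 4.21 m.

4.21 m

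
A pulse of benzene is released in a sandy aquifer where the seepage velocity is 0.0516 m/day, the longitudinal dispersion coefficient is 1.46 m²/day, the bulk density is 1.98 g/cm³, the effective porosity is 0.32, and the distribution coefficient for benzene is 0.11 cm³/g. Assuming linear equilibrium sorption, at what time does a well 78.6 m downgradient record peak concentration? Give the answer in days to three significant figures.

1800 days

Retardation factor R = 1 + ρ_b·K_d/n = 1 + 1.98 × 0.11/0.32 = 1.681.
Sorption retards both mechanisms: v_R = v/R = 0.03070 m/day, D_R = D/R = 0.8685 m²/day.
Peak time from v_R²t² + 2D_R t − x² = 0: t = (√(D_R² + v_R²x²) − D_R)/v_R².
√(D_R² + v_R²x²) = √(0.8685² + 0.03070² × 78.6²) = 2.565; v_R² = 0.0009425.
t = (2.565 − 0.8685)/0.0009425 = 1800 days.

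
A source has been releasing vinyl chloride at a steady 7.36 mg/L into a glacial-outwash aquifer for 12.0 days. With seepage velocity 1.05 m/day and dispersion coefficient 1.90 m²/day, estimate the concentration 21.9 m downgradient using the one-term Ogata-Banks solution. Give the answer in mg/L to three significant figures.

For a continuous step input, C/C₀ ≈ ½·erfc((x−vt)/(2√(Dt))).
vt = 1.05 × 12.0 = 12.6 m and 2√(Dt) = 2√(1.90 × 12.0) = 9.550 m.
Argument (x−vt)/(2√(Dt)) = (21.9 − 12.6)/9.550 = 0.9738; ½·erfc(0.9738) = 0.08423.
C = 7.36 × 0.08423 = 0.620 mg/L.

0.620 mg/L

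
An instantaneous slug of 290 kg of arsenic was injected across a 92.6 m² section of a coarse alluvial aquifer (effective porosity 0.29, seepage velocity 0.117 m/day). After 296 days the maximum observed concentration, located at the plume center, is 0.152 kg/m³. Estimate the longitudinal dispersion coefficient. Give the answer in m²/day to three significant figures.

1.36 m²/day

At the plume center C_max = M/(n_e·A·√(4πDt)), so D = M²/(4πt·(n_e·A·C_max)²).
n_e·A·C_max = 0.29 × 92.6 × 0.152 = 4.082 kg/m.
D = 290²/(4π × 296 × 4.082²) = 1.36 m²/day.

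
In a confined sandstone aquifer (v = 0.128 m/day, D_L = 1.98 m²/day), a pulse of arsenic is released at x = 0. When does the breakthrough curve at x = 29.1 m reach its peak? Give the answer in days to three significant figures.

137 days

For the 1D instantaneous-source solution, setting ∂C/∂t = 0 at fixed x gives v²t² + 2Dt − x² = 0, so t = (√(D² + v²x²) − D)/v².
√(D² + v²x²) = √(1.98² + 0.128² × 29.1²) = 4.218; v² = 0.016384.
t = (4.218 − 1.98)/0.016384 = 137 days (vs. the pure-advection estimate x/v = 227 d).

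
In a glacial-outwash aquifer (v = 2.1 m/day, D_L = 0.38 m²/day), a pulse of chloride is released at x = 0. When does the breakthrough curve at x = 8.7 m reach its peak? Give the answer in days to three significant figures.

4.06 days

For the 1D instantaneous-source solution, setting ∂C/∂t = 0 at fixed x gives v²t² + 2Dt − x² = 0, so t = (√(D² + v²x²) − D)/v².
√(D² + v²x²) = √(0.38² + 2.1² × 8.7²) = 18.27; v² = 4.41.
t = (18.27 − 0.38)/4.41 = 4.06 days (vs. the pure-advection estimate x/v = 4.14 d).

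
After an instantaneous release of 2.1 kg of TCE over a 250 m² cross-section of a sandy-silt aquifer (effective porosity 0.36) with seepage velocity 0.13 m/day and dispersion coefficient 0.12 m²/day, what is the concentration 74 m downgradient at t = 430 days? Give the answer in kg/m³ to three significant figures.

0.000187 kg/m³

For an instantaneous plane source, C(x,t) = M/(n_e·A·√(4πDt)) · exp(−(x−vt)²/(4Dt)), with n_e·A the pore (flow) area.
Plume center vt = 0.13 × 430 = 55.9 m, so the well at 74 m is 18.1 m downgradient of the peak.
√(4πDt) = 25.46 m, giving peak height M/(n_e·A·√(4πDt)) = 2.1/(0.36 × 250 × 25.46) = 0.0009165 kg/m³.
(x−vt)²/(4Dt) = (18.1)²/(4 × 0.12 × 430) = 1.587; exp(−1.587) = 0.2045.
C = 0.0009165 × 0.2045 = 0.000187 kg/m³.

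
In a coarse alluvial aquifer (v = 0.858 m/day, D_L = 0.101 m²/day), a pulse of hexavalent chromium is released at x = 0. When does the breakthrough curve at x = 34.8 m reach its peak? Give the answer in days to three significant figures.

40.4 days

For the 1D instantaneous-source solution, setting ∂C/∂t = 0 at fixed x gives v²t² + 2Dt − x² = 0, so t = (√(D² + v²x²) − D)/v².
√(D² + v²x²) = √(0.101² + 0.858² × 34.8²) = 29.86; v² = 0.736164.
t = (29.86 − 0.101)/0.736164 = 40.4 days (vs. the pure-advection estimate x/v = 40.6 d).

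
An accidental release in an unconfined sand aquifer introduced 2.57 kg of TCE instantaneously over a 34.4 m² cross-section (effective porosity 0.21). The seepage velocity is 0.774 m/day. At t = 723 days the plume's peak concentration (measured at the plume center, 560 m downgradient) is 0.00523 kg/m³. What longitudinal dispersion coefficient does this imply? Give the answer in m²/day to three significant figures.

At the plume center C_max = M/(n_e·A·√(4πDt)), so D = M²/(4πt·(n_e·A·C_max)²).
n_e·A·C_max = 0.21 × 34.4 × 0.00523 = 0.03778 kg/m.
D = 2.57²/(4π × 723 × 0.03778²) = 0.509 m²/day.

0.509 m²/day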